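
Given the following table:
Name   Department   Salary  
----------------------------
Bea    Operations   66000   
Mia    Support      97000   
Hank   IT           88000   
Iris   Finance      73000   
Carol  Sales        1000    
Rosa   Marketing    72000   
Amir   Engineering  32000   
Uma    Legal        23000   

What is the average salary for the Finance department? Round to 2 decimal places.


Finance department members:
  Iris: 73000
Sum = 73000
Count = 1
Average = 73000 / 1 = 73000.00

ANSWER: 73000.00


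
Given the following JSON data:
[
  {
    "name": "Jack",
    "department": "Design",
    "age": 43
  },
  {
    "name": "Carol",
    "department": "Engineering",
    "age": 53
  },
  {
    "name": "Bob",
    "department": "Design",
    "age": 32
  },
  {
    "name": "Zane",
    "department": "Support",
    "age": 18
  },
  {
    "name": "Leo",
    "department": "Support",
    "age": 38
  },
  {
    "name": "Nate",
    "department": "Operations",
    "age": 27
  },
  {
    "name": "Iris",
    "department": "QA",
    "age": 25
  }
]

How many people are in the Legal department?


Scanning records for department = Legal
  No matches found
Count: 0

ANSWER: 0


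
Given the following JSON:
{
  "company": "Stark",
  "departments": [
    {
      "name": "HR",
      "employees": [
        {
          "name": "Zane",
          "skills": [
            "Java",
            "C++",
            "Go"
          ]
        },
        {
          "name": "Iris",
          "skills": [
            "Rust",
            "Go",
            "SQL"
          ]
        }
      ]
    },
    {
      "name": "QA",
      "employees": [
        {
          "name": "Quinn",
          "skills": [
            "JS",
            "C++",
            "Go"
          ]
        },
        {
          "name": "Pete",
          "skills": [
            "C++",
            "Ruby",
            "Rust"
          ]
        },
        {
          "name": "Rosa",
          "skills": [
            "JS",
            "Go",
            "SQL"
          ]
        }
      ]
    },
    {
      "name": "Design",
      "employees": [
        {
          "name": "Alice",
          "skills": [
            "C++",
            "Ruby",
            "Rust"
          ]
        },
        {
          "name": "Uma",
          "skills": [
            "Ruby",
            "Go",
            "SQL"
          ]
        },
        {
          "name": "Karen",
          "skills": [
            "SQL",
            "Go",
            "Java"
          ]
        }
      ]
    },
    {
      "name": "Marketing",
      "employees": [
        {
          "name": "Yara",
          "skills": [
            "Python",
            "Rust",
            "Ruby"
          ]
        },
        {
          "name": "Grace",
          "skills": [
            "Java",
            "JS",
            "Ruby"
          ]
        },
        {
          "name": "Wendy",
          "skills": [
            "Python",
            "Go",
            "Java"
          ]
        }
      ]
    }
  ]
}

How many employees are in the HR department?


Path: departments[0].employees
Count: 2

ANSWER: 2


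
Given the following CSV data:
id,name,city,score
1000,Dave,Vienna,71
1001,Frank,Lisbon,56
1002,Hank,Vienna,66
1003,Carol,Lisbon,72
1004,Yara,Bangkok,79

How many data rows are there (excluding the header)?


Counting rows (excluding header):
Header: id,name,city,score
Data rows: 5

ANSWER: 5


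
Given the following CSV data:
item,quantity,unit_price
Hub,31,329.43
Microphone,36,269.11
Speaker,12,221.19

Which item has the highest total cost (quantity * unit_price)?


Computing row totals:
  Hub: 10212.33
  Microphone: 9687.96
  Speaker: 2654.28
Maximum: Hub (10212.33)

ANSWER: Hub


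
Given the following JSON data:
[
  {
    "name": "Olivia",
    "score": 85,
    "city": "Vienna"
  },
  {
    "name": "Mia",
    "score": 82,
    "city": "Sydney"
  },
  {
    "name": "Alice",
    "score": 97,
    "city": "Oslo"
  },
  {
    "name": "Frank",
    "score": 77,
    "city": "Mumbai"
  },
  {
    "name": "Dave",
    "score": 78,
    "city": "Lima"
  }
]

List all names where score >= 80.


Filtering records where score >= 80:
  Olivia (score=85) -> YES
  Mia (score=82) -> YES
  Alice (score=97) -> YES
  Frank (score=77) -> no
  Dave (score=78) -> no


ANSWER: Olivia, Mia, Alice


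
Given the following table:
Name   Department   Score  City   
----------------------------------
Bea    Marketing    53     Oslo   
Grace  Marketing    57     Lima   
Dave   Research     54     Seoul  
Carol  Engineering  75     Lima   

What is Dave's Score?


Row 3: Dave
Score = 54

ANSWER: 54


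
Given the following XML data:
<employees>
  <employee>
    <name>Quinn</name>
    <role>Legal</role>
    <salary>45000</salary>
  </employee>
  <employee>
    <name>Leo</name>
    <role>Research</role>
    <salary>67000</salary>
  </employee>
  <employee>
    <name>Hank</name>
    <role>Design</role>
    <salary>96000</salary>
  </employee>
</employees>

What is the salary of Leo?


Searching for <employee> with <name>Leo</name>
Found at position 2
<salary>67000</salary>

ANSWER: 67000


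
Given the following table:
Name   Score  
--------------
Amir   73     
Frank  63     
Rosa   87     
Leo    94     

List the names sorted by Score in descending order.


Sorting by Score (descending):
  Leo: 94
  Rosa: 87
  Amir: 73
  Frank: 63


ANSWER: Leo, Rosa, Amir, Frank


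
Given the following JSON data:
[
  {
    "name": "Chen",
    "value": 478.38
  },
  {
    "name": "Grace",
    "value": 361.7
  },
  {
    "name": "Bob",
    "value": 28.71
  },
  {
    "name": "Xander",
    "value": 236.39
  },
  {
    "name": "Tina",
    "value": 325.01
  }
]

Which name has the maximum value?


Comparing values:
  Chen: 478.38
  Grace: 361.7
  Bob: 28.71
  Xander: 236.39
  Tina: 325.01
Maximum: Chen (478.38)

ANSWER: Chen


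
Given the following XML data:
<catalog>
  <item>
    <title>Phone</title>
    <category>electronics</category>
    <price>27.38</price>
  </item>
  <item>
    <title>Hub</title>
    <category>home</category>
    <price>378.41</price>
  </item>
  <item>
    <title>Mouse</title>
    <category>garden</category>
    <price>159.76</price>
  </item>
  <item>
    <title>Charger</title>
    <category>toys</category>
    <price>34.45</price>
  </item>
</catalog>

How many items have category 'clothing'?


Scanning <item> elements for <category>clothing</category>:
Count: 0

ANSWER: 0


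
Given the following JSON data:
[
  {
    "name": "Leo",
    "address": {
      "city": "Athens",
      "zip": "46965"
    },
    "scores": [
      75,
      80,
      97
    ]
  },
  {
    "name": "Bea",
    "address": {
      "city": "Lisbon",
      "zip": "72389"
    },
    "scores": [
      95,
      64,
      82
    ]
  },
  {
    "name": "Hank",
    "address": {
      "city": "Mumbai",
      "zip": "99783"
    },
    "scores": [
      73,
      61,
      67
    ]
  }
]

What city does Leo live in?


Path: records[0].address.city
Value: Athens

ANSWER: Athens


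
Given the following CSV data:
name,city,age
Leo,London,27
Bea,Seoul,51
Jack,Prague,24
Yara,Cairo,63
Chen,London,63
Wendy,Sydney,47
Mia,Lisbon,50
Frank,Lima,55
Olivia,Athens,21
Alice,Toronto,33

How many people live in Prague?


Scanning city column for 'Prague':
  Row 3: Jack -> MATCH
Total matches: 1

ANSWER: 1


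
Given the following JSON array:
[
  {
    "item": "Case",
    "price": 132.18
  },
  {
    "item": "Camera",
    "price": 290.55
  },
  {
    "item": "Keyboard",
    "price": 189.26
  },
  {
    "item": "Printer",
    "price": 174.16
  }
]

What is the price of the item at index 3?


Array index 3 -> Printer
price = 174.16

ANSWER: 174.16


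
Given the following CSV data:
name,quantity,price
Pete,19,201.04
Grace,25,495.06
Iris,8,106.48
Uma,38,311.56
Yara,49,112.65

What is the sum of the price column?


Values in 'price' column:
  Row 1: 201.04
  Row 2: 495.06
  Row 3: 106.48
  Row 4: 311.56
  Row 5: 112.65
Sum = 201.04 + 495.06 + 106.48 + 311.56 + 112.65 = 1226.79

ANSWER: 1226.79


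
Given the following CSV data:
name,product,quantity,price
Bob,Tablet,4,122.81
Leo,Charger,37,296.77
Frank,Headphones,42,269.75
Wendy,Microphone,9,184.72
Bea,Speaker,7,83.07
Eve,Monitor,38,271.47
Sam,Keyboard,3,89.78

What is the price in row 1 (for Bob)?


Row 1: Bob
Column 'price' = 122.81

ANSWER: 122.81


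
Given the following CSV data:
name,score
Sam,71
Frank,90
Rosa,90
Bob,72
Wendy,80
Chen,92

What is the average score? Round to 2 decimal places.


Scores: 71, 90, 90, 72, 80, 92
Sum = 495
Count = 6
Average = 495 / 6 = 82.50

ANSWER: 82.50


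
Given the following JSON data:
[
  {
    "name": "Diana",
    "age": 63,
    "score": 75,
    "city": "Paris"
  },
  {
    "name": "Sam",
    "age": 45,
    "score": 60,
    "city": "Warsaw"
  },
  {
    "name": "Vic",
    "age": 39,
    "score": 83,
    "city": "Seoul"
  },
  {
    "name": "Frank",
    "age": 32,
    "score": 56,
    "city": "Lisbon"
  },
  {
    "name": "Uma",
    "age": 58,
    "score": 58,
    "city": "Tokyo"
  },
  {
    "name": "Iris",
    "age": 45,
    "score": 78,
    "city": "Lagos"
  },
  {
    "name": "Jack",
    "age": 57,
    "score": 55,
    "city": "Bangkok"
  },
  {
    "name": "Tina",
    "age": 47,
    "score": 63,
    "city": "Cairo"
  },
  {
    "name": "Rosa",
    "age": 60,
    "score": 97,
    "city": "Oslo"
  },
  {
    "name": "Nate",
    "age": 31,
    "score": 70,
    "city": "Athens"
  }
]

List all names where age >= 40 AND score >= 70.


Checking both conditions:
  Diana (age=63, score=75) -> YES
  Sam (age=45, score=60) -> no
  Vic (age=39, score=83) -> no
  Frank (age=32, score=56) -> no
  Uma (age=58, score=58) -> no
  Iris (age=45, score=78) -> YES
  Jack (age=57, score=55) -> no
  Tina (age=47, score=63) -> no
  Rosa (age=60, score=97) -> YES
  Nate (age=31, score=70) -> no


ANSWER: Diana, Iris, Rosa


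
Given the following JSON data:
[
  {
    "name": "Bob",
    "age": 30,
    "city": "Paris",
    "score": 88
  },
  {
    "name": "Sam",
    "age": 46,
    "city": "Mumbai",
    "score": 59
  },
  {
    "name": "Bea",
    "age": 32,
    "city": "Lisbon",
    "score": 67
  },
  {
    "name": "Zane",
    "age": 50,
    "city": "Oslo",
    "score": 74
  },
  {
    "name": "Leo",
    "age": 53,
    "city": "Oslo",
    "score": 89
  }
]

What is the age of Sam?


Looking up record where name = Sam
Record index: 1
Field 'age' = 46

ANSWER: 46


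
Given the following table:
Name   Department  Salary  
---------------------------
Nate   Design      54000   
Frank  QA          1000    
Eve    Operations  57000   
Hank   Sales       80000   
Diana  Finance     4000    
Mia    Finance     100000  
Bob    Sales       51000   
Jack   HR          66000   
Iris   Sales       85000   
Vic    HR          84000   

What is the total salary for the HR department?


HR department members:
  Jack: 66000
  Vic: 84000
Total = 66000 + 84000 = 150000

ANSWER: 150000


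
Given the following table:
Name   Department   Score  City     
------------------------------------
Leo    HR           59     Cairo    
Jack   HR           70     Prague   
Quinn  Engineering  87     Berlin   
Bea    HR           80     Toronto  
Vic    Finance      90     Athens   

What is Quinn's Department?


Row 3: Quinn
Department = Engineering

ANSWER: Engineering


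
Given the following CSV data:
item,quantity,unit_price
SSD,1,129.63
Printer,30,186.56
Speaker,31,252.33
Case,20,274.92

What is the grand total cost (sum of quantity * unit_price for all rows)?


Computing row totals:
  SSD: 1 * 129.63 = 129.63
  Printer: 30 * 186.56 = 5596.8
  Speaker: 31 * 252.33 = 7822.23
  Case: 20 * 274.92 = 5498.4
Grand total = 129.63 + 5596.8 + 7822.23 + 5498.4 = 19047.06

ANSWER: 19047.06


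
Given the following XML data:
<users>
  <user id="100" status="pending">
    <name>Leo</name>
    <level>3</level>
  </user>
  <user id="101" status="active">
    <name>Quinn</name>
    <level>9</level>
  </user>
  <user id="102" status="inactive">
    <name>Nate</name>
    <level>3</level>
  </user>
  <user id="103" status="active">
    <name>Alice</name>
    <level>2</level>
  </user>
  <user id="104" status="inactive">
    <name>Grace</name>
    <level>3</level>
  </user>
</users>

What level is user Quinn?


Finding user: Quinn
<level>9</level>

ANSWER: 9


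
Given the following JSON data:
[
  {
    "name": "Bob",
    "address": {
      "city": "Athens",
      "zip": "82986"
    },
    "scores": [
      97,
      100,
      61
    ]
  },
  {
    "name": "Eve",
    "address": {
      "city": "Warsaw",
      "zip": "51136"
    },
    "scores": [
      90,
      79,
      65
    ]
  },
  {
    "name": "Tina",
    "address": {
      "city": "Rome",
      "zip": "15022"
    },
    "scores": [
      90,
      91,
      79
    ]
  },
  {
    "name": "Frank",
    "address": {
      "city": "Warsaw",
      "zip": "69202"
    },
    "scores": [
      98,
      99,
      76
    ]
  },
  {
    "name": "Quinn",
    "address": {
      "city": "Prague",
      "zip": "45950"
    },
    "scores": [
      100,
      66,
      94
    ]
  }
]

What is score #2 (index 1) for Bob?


Path: records[0].scores[1]
Value: 100

ANSWER: 100


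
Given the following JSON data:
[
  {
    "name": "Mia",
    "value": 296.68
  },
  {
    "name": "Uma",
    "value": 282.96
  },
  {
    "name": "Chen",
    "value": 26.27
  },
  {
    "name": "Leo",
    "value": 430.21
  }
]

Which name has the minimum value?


Comparing values:
  Mia: 296.68
  Uma: 282.96
  Chen: 26.27
  Leo: 430.21
Minimum: Chen (26.27)

ANSWER: Chen


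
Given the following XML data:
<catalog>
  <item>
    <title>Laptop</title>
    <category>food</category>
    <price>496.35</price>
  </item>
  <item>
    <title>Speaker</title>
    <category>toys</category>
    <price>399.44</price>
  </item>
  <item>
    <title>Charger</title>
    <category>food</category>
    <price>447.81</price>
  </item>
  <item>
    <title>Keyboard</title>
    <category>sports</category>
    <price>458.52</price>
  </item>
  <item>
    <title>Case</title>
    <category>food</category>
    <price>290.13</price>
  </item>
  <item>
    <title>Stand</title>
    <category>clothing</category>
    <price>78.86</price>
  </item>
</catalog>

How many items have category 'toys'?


Scanning <item> elements for <category>toys</category>:
  Item 2: Speaker -> MATCH
Count: 1

ANSWER: 1


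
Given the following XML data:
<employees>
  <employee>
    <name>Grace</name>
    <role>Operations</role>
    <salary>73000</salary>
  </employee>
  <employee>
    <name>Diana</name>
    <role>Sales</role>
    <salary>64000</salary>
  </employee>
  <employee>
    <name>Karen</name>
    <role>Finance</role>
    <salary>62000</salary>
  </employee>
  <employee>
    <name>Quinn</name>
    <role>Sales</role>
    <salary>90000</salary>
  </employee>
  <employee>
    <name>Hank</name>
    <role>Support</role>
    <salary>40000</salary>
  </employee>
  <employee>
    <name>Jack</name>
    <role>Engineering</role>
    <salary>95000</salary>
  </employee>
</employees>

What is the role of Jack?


Searching for <employee> with <name>Jack</name>
Found at position 6
<role>Engineering</role>

ANSWER: Engineering


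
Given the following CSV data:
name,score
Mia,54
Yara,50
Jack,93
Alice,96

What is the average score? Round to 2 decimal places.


Scores: 54, 50, 93, 96
Sum = 293
Count = 4
Average = 293 / 4 = 73.25

ANSWER: 73.25


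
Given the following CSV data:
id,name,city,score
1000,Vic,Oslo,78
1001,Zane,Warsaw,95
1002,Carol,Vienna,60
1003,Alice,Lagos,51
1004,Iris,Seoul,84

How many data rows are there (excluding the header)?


Counting rows (excluding header):
Header: id,name,city,score
Data rows: 5

ANSWER: 5


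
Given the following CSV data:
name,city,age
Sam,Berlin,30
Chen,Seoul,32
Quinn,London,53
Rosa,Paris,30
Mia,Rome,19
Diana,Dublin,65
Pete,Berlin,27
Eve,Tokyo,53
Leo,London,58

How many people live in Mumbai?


Scanning city column for 'Mumbai':
Total matches: 0

ANSWER: 0


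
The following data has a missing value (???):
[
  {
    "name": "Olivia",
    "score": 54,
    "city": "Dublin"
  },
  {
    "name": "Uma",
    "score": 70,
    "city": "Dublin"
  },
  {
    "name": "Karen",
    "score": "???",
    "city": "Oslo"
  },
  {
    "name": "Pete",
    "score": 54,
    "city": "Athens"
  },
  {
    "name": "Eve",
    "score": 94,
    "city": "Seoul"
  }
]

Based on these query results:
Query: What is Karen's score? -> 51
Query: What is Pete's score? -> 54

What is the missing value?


The missing value is Karen's score
From query: Karen's score = 51

ANSWER: 51


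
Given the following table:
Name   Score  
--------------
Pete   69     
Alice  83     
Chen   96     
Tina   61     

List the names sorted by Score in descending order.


Sorting by Score (descending):
  Chen: 96
  Alice: 83
  Pete: 69
  Tina: 61


ANSWER: Chen, Alice, Pete, Tina


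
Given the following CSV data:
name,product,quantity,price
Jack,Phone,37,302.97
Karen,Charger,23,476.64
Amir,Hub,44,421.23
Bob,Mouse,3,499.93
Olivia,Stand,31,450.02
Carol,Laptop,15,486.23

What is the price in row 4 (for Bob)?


Row 4: Bob
Column 'price' = 499.93

ANSWER: 499.93


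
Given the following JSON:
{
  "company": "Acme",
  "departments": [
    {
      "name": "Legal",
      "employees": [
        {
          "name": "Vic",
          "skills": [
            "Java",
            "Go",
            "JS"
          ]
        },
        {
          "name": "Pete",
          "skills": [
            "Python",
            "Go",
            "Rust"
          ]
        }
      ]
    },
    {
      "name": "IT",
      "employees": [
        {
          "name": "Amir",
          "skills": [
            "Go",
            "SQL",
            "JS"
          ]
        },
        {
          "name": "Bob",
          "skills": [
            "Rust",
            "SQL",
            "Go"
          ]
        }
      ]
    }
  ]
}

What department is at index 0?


Path: departments[0].name
Value: Legal

ANSWER: Legal


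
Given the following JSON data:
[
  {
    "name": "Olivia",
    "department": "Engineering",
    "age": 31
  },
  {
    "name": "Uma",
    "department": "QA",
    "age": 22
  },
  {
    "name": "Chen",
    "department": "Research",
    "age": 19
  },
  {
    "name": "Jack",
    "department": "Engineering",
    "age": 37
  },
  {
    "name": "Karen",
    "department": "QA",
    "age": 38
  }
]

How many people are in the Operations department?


Scanning records for department = Operations
  No matches found
Count: 0

ANSWER: 0


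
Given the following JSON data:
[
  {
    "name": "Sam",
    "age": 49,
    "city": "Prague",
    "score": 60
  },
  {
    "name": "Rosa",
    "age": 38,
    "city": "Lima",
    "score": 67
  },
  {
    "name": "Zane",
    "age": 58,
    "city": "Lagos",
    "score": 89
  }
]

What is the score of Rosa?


Looking up record where name = Rosa
Record index: 1
Field 'score' = 67

ANSWER: 67


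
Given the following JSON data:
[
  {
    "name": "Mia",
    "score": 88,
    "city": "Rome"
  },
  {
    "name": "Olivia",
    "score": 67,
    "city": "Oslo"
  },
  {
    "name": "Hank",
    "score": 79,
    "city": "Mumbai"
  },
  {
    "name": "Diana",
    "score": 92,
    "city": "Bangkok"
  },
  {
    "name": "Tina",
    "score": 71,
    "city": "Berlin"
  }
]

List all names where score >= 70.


Filtering records where score >= 70:
  Mia (score=88) -> YES
  Olivia (score=67) -> no
  Hank (score=79) -> YES
  Diana (score=92) -> YES
  Tina (score=71) -> YES


ANSWER: Mia, Hank, Diana, Tina


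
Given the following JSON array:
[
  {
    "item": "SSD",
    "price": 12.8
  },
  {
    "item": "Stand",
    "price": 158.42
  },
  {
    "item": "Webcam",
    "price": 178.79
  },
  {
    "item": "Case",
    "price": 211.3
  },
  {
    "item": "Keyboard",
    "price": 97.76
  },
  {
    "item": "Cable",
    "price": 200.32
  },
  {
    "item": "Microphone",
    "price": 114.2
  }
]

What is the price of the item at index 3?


Array index 3 -> Case
price = 211.3

ANSWER: 211.3


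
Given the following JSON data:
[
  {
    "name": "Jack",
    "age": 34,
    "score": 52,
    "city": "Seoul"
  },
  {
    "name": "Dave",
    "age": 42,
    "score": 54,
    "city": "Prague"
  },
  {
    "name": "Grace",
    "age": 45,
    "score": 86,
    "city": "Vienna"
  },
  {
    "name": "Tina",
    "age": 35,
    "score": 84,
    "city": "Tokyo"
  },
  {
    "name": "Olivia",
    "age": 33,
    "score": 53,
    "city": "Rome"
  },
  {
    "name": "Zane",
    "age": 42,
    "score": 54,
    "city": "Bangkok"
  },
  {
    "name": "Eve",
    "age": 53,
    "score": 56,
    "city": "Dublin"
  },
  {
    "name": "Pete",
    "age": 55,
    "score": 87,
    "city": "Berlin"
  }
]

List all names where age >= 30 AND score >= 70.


Checking both conditions:
  Jack (age=34, score=52) -> no
  Dave (age=42, score=54) -> no
  Grace (age=45, score=86) -> YES
  Tina (age=35, score=84) -> YES
  Olivia (age=33, score=53) -> no
  Zane (age=42, score=54) -> no
  Eve (age=53, score=56) -> no
  Pete (age=55, score=87) -> YES


ANSWER: Grace, Tina, Pete


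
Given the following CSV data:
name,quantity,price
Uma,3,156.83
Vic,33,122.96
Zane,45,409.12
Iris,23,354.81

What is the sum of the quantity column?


Values in 'quantity' column:
  Row 1: 3
  Row 2: 33
  Row 3: 45
  Row 4: 23
Sum = 3 + 33 + 45 + 23 = 104

ANSWER: 104


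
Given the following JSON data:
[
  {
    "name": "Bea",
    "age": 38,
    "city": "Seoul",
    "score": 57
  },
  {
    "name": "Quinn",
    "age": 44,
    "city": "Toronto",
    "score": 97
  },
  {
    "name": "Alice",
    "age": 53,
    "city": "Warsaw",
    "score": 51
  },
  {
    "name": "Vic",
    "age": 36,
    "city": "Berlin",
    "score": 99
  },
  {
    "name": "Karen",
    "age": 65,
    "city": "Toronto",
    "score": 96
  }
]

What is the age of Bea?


Looking up record where name = Bea
Record index: 0
Field 'age' = 38

ANSWER: 38


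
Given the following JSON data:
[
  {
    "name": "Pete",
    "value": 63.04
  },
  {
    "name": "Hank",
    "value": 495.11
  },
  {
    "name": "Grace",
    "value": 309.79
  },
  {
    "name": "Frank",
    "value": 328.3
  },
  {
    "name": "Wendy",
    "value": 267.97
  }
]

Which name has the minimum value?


Comparing values:
  Pete: 63.04
  Hank: 495.11
  Grace: 309.79
  Frank: 328.3
  Wendy: 267.97
Minimum: Pete (63.04)

ANSWER: Pete


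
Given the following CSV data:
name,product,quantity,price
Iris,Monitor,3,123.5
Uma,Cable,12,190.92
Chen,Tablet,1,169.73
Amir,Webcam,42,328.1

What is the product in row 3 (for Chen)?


Row 3: Chen
Column 'product' = Tablet

ANSWER: Tablet


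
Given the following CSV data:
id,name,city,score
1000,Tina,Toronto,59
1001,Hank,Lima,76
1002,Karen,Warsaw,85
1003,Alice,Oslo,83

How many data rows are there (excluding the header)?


Counting rows (excluding header):
Header: id,name,city,score
Data rows: 4

ANSWER: 4


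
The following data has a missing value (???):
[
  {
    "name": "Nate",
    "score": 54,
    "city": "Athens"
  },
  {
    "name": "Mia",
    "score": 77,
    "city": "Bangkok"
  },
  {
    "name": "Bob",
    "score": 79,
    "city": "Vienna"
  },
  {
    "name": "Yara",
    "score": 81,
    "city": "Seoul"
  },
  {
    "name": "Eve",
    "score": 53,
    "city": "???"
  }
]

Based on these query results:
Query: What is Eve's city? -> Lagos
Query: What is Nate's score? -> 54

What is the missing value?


The missing value is Eve's city
From query: Eve's city = Lagos

ANSWER: Lagos


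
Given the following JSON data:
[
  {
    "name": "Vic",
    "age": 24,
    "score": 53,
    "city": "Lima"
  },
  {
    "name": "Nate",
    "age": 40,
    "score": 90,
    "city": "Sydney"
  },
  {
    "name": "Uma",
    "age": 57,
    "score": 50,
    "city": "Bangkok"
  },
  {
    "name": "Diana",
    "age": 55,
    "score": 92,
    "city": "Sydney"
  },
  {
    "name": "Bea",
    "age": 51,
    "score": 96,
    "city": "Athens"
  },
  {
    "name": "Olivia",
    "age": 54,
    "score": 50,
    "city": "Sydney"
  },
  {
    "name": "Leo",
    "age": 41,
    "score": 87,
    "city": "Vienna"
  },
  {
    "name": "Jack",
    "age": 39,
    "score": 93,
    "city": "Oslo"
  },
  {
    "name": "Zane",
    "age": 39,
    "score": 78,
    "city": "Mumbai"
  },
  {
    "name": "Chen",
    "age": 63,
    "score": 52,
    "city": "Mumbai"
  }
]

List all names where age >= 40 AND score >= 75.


Checking both conditions:
  Vic (age=24, score=53) -> no
  Nate (age=40, score=90) -> YES
  Uma (age=57, score=50) -> no
  Diana (age=55, score=92) -> YES
  Bea (age=51, score=96) -> YES
  Olivia (age=54, score=50) -> no
  Leo (age=41, score=87) -> YES
  Jack (age=39, score=93) -> no
  Zane (age=39, score=78) -> no
  Chen (age=63, score=52) -> no


ANSWER: Nate, Diana, Bea, Leo


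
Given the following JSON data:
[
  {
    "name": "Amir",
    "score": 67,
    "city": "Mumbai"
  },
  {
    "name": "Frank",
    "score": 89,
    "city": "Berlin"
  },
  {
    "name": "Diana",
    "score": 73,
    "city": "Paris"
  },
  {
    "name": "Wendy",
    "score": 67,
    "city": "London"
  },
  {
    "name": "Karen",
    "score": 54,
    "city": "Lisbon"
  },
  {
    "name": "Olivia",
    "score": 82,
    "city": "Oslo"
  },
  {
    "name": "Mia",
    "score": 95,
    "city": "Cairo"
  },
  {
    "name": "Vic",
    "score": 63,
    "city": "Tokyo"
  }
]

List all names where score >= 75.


Filtering records where score >= 75:
  Amir (score=67) -> no
  Frank (score=89) -> YES
  Diana (score=73) -> no
  Wendy (score=67) -> no
  Karen (score=54) -> no
  Olivia (score=82) -> YES
  Mia (score=95) -> YES
  Vic (score=63) -> no


ANSWER: Frank, Olivia, Mia


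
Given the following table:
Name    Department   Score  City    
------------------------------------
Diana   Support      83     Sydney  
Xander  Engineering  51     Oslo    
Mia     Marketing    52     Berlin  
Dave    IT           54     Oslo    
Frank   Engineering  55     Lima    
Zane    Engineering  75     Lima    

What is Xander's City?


Row 2: Xander
City = Oslo

ANSWER: Oslo


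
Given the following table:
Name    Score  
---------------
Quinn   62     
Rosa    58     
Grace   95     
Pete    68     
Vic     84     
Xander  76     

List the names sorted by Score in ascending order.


Sorting by Score (ascending):
  Rosa: 58
  Quinn: 62
  Pete: 68
  Xander: 76
  Vic: 84
  Grace: 95


ANSWER: Rosa, Quinn, Pete, Xander, Vic, Grace


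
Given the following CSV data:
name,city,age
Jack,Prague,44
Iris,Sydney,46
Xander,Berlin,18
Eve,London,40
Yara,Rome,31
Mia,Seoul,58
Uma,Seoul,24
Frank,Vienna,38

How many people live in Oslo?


Scanning city column for 'Oslo':
Total matches: 0

ANSWER: 0


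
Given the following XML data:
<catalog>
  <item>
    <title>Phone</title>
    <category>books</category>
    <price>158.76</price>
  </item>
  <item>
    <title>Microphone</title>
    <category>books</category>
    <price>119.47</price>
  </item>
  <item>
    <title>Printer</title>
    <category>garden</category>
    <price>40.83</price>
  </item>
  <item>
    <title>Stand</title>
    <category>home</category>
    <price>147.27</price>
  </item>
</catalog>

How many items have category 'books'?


Scanning <item> elements for <category>books</category>:
  Item 1: Phone -> MATCH
  Item 2: Microphone -> MATCH
Count: 2

ANSWER: 2


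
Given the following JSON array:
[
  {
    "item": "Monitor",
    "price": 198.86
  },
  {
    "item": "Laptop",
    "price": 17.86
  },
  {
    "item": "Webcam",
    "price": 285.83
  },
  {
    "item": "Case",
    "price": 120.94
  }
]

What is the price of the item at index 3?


Array index 3 -> Case
price = 120.94

ANSWER: 120.94


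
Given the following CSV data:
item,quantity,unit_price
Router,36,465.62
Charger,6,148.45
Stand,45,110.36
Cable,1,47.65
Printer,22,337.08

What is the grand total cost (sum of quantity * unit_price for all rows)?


Computing row totals:
  Router: 36 * 465.62 = 16762.32
  Charger: 6 * 148.45 = 890.7
  Stand: 45 * 110.36 = 4966.2
  Cable: 1 * 47.65 = 47.65
  Printer: 22 * 337.08 = 7415.76
Grand total = 16762.32 + 890.7 + 4966.2 + 47.65 + 7415.76 = 30082.63

ANSWER: 30082.63


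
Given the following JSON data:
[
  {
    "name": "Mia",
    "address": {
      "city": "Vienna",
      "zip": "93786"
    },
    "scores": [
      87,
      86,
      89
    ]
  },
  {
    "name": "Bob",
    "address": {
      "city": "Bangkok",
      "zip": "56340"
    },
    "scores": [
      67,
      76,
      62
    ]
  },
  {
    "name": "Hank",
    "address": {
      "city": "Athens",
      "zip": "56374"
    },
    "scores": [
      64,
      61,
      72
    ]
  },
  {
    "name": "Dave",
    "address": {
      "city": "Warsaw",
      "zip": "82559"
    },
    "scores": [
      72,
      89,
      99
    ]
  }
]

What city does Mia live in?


Path: records[0].address.city
Value: Vienna

ANSWER: Vienna


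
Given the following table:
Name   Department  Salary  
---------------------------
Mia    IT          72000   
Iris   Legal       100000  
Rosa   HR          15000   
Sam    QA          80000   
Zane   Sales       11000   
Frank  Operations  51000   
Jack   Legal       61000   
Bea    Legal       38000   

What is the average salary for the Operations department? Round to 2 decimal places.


Operations department members:
  Frank: 51000
Sum = 51000
Count = 1
Average = 51000 / 1 = 51000.00

ANSWER: 51000.00


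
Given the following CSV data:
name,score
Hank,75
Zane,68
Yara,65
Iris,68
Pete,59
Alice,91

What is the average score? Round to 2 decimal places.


Scores: 75, 68, 65, 68, 59, 91
Sum = 426
Count = 6
Average = 426 / 6 = 71.00

ANSWER: 71.00


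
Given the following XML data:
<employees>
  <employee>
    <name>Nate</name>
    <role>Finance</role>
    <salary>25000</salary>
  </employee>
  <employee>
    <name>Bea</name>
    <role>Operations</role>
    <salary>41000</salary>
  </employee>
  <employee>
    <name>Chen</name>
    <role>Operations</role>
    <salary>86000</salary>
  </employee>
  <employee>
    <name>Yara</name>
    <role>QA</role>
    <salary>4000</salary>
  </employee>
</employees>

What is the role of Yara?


Searching for <employee> with <name>Yara</name>
Found at position 4
<role>QA</role>

ANSWER: QA


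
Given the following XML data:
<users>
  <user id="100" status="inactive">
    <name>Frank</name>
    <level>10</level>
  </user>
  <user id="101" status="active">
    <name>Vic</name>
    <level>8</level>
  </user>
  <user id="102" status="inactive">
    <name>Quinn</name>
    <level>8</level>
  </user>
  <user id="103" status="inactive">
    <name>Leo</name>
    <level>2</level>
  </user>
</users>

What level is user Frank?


Finding user: Frank
<level>10</level>

ANSWER: 10


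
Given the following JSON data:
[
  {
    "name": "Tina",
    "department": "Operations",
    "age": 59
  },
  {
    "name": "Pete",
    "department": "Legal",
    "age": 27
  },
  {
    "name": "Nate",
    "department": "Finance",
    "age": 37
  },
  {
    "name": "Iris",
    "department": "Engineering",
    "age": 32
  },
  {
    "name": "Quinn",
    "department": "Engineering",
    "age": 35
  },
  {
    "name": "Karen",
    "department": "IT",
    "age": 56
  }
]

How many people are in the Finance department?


Scanning records for department = Finance
  Record 2: Nate
Count: 1

ANSWER: 1


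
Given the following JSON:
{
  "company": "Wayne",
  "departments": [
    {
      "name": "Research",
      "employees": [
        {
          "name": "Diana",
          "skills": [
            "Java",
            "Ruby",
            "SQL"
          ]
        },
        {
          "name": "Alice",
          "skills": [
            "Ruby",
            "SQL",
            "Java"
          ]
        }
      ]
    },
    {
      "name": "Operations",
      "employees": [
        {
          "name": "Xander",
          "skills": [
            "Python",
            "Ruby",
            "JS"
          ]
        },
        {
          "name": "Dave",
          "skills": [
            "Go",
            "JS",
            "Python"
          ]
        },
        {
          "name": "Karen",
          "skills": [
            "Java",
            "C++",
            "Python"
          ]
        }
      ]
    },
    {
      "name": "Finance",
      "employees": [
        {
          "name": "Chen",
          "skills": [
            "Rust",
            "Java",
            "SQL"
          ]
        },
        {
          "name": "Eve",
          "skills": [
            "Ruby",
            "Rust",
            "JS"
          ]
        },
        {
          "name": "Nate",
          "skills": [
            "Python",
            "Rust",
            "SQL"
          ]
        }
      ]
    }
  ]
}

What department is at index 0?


Path: departments[0].name
Value: Research

ANSWER: Research


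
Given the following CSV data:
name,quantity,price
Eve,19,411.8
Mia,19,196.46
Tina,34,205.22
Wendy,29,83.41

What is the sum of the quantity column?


Values in 'quantity' column:
  Row 1: 19
  Row 2: 19
  Row 3: 34
  Row 4: 29
Sum = 19 + 19 + 34 + 29 = 101

ANSWER: 101


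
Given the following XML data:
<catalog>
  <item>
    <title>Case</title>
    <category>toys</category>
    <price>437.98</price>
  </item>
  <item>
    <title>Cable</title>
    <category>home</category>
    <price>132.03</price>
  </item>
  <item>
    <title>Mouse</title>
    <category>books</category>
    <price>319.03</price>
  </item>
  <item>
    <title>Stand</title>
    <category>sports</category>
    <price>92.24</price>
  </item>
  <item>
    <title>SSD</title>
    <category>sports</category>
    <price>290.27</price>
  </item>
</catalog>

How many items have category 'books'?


Scanning <item> elements for <category>books</category>:
  Item 3: Mouse -> MATCH
Count: 1

ANSWER: 1


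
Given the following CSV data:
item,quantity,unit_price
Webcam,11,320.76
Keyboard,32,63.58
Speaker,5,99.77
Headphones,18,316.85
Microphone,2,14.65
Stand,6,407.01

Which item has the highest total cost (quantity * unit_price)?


Computing row totals:
  Webcam: 3528.36
  Keyboard: 2034.56
  Speaker: 498.85
  Headphones: 5703.3
  Microphone: 29.3
  Stand: 2442.06
Maximum: Headphones (5703.3)

ANSWER: Headphones


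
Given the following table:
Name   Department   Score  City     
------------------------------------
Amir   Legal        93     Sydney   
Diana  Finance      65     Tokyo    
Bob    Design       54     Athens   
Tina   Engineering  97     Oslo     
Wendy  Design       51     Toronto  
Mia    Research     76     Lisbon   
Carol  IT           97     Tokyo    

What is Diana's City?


Row 2: Diana
City = Tokyo

ANSWER: Tokyo


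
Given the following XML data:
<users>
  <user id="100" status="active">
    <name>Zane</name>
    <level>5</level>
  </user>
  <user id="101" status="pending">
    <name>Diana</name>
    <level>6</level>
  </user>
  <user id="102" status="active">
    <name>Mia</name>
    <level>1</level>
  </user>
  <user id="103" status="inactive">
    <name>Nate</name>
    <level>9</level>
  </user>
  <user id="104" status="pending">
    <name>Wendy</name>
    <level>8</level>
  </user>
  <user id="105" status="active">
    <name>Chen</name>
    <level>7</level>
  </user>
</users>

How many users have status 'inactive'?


Counting users with status='inactive':
  Nate (id=103) -> MATCH
Count: 1

ANSWER: 1


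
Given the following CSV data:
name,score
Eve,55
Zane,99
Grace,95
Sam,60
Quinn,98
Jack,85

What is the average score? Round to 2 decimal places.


Scores: 55, 99, 95, 60, 98, 85
Sum = 492
Count = 6
Average = 492 / 6 = 82.00

ANSWER: 82.00


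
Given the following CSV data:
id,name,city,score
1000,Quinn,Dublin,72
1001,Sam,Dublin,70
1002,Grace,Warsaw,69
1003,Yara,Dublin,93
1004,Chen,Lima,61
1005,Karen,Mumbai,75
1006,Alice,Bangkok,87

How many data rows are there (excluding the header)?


Counting rows (excluding header):
Header: id,name,city,score
Data rows: 7

ANSWER: 7


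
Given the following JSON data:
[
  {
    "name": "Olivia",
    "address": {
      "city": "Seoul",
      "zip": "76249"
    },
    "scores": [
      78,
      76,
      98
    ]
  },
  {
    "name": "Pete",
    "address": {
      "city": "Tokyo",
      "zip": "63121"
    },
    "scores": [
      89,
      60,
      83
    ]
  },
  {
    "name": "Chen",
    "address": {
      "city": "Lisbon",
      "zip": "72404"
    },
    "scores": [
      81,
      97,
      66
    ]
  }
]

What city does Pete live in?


Path: records[1].address.city
Value: Tokyo

ANSWER: Tokyo


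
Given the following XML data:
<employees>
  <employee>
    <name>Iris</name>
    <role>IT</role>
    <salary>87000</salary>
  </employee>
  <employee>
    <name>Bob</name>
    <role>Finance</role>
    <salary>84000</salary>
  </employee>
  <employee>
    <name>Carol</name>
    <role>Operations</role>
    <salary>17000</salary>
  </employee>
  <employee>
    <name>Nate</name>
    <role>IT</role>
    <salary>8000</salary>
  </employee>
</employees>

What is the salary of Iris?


Searching for <employee> with <name>Iris</name>
Found at position 1
<salary>87000</salary>

ANSWER: 87000


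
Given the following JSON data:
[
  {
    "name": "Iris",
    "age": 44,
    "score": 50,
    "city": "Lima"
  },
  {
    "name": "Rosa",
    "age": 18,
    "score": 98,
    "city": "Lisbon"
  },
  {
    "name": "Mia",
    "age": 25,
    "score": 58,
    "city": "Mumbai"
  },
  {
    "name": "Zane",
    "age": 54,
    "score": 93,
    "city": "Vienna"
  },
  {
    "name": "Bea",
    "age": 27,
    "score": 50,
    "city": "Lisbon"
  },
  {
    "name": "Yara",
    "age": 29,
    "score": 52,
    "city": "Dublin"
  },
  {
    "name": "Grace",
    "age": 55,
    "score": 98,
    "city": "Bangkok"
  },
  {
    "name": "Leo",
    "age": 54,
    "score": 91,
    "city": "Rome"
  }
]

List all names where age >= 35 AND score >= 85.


Checking both conditions:
  Iris (age=44, score=50) -> no
  Rosa (age=18, score=98) -> no
  Mia (age=25, score=58) -> no
  Zane (age=54, score=93) -> YES
  Bea (age=27, score=50) -> no
  Yara (age=29, score=52) -> no
  Grace (age=55, score=98) -> YES
  Leo (age=54, score=91) -> YES


ANSWER: Zane, Grace, Leo


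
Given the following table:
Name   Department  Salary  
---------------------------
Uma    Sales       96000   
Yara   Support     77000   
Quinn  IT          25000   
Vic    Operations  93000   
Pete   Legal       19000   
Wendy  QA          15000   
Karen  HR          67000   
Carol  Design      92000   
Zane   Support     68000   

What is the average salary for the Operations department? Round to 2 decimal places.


Operations department members:
  Vic: 93000
Sum = 93000
Count = 1
Average = 93000 / 1 = 93000.00

ANSWER: 93000.00


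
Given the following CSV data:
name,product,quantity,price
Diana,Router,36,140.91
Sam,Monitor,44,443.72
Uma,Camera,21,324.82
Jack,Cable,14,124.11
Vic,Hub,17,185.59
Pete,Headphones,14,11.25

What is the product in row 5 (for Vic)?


Row 5: Vic
Column 'product' = Hub

ANSWER: Hub


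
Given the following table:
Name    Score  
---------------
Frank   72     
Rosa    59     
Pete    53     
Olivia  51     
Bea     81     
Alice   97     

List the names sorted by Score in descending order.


Sorting by Score (descending):
  Alice: 97
  Bea: 81
  Frank: 72
  Rosa: 59
  Pete: 53
  Olivia: 51


ANSWER: Alice, Bea, Frank, Rosa, Pete, Olivia


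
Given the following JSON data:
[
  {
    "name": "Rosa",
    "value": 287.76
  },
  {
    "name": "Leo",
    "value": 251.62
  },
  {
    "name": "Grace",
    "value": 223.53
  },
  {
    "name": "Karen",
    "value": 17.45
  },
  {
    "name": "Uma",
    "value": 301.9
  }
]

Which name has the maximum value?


Comparing values:
  Rosa: 287.76
  Leo: 251.62
  Grace: 223.53
  Karen: 17.45
  Uma: 301.9
Maximum: Uma (301.9)

ANSWER: Uma


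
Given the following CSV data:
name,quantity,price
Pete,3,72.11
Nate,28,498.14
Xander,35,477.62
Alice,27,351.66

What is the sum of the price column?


Values in 'price' column:
  Row 1: 72.11
  Row 2: 498.14
  Row 3: 477.62
  Row 4: 351.66
Sum = 72.11 + 498.14 + 477.62 + 351.66 = 1399.53

ANSWER: 1399.53
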